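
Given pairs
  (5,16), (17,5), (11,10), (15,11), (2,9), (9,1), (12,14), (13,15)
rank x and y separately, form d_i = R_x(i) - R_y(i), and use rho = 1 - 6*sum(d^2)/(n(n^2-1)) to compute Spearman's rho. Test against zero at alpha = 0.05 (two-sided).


Step 1: Rank x and y separately (midranks; no ties here).
rank(x): 5->2, 17->8, 11->4, 15->7, 2->1, 9->3, 12->5, 13->6
rank(y): 16->8, 5->2, 10->4, 11->5, 9->3, 1->1, 14->6, 15->7
Step 2: d_i = R_x(i) - R_y(i); compute d_i^2.
  (2-8)^2=36, (8-2)^2=36, (4-4)^2=0, (7-5)^2=4, (1-3)^2=4, (3-1)^2=4, (5-6)^2=1, (6-7)^2=1
sum(d^2) = 86.
Step 3: rho = 1 - 6*86 / (8*(8^2 - 1)) = 1 - 516/504 = -0.023810.
Step 4: Under H0, t = rho * sqrt((n-2)/(1-rho^2)) = -0.0583 ~ t(6).
Step 5: Two-sided p-value from the t-distribution with 6 df = 0.955374.
Step 6: alpha = 0.05. fail to reject H0.

rho = -0.0238, p = 0.955374, fail to reject H0 at alpha = 0.05.


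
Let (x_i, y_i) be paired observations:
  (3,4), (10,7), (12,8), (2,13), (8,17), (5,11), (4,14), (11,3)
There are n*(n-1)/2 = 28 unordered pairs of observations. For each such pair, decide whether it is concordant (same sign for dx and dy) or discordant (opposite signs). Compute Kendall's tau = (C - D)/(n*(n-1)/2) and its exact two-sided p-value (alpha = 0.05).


Step 1: Enumerate the 28 unordered pairs (i,j) with i<j and classify each by sign(x_j-x_i) * sign(y_j-y_i).
  (1,2):dx=+7,dy=+3->C; (1,3):dx=+9,dy=+4->C; (1,4):dx=-1,dy=+9->D; (1,5):dx=+5,dy=+13->C
  (1,6):dx=+2,dy=+7->C; (1,7):dx=+1,dy=+10->C; (1,8):dx=+8,dy=-1->D; (2,3):dx=+2,dy=+1->C
  (2,4):dx=-8,dy=+6->D; (2,5):dx=-2,dy=+10->D; (2,6):dx=-5,dy=+4->D; (2,7):dx=-6,dy=+7->D
  (2,8):dx=+1,dy=-4->D; (3,4):dx=-10,dy=+5->D; (3,5):dx=-4,dy=+9->D; (3,6):dx=-7,dy=+3->D
  (3,7):dx=-8,dy=+6->D; (3,8):dx=-1,dy=-5->C; (4,5):dx=+6,dy=+4->C; (4,6):dx=+3,dy=-2->D
  (4,7):dx=+2,dy=+1->C; (4,8):dx=+9,dy=-10->D; (5,6):dx=-3,dy=-6->C; (5,7):dx=-4,dy=-3->C
  (5,8):dx=+3,dy=-14->D; (6,7):dx=-1,dy=+3->D; (6,8):dx=+6,dy=-8->D; (7,8):dx=+7,dy=-11->D
Step 2: C = 11, D = 17, total pairs = 28.
Step 3: tau = (C - D)/(n(n-1)/2) = (11 - 17)/28 = -0.214286.
Step 4: Exact two-sided p-value (enumerate n! = 40320 permutations of y under H0): p = 0.548413.
Step 5: alpha = 0.05. fail to reject H0.

tau_b = -0.2143 (C=11, D=17), p = 0.548413, fail to reject H0.


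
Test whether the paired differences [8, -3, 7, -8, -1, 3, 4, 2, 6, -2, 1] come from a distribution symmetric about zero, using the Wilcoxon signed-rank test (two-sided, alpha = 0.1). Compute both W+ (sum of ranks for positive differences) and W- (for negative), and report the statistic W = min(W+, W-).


Step 1: Drop any zero differences (none here) and take |d_i|.
|d| = [8, 3, 7, 8, 1, 3, 4, 2, 6, 2, 1]
Step 2: Midrank |d_i| (ties get averaged ranks).
ranks: |8|->10.5, |3|->5.5, |7|->9, |8|->10.5, |1|->1.5, |3|->5.5, |4|->7, |2|->3.5, |6|->8, |2|->3.5, |1|->1.5
Step 3: Attach original signs; sum ranks with positive sign and with negative sign.
W+ = 10.5 + 9 + 5.5 + 7 + 3.5 + 8 + 1.5 = 45
W- = 5.5 + 10.5 + 1.5 + 3.5 = 21
(Check: W+ + W- = 66 should equal n(n+1)/2 = 66.)
Step 4: Test statistic W = min(W+, W-) = 21.
Step 5: Ties in |d|, so use the tie-corrected normal approximation.
        E[W] = n(n+1)/4 = 11*12/4 = 33.
        Tie groups: |d|=1 (t=2), |d|=2 (t=2), |d|=3 (t=2), |d|=8 (t=2); sum(t^3 - t) = 24.
        Var[W] = n(n+1)(2n+1)/24 - sum(t^3-t)/48 = 3036/24 - 24/48 = 126.
        z = (W - E[W]) / sqrt(Var[W]) = (21 - 33) / 11.2250 = -1.0690.
        Two-sided p = 2*Phi(z) = 0.285049.
Step 6: alpha = 0.1. fail to reject H0.

W+ = 45, W- = 21, W = min = 21, p = 0.285049, fail to reject H0.


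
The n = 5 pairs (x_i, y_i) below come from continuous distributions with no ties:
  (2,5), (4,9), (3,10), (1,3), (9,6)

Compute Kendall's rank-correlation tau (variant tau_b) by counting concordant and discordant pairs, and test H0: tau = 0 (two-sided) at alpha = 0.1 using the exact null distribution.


Step 1: Enumerate the 10 unordered pairs (i,j) with i<j and classify each by sign(x_j-x_i) * sign(y_j-y_i).
  (1,2):dx=+2,dy=+4->C; (1,3):dx=+1,dy=+5->C; (1,4):dx=-1,dy=-2->C; (1,5):dx=+7,dy=+1->C
  (2,3):dx=-1,dy=+1->D; (2,4):dx=-3,dy=-6->C; (2,5):dx=+5,dy=-3->D; (3,4):dx=-2,dy=-7->C
  (3,5):dx=+6,dy=-4->D; (4,5):dx=+8,dy=+3->C
Step 2: C = 7, D = 3, total pairs = 10.
Step 3: tau = (C - D)/(n(n-1)/2) = (7 - 3)/10 = 0.400000.
Step 4: Exact two-sided p-value (enumerate n! = 120 permutations of y under H0): p = 0.483333.
Step 5: alpha = 0.1. fail to reject H0.

tau_b = 0.4000 (C=7, D=3), p = 0.483333, fail to reject H0.


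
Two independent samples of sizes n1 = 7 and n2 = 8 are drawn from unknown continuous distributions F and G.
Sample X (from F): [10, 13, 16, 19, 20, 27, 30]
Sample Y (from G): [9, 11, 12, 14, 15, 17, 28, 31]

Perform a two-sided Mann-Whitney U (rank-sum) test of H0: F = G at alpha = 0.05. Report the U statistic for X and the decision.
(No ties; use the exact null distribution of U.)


Step 1: Combine and sort all 15 observations; assign midranks.
sorted (value, group): (9,Y), (10,X), (11,Y), (12,Y), (13,X), (14,Y), (15,Y), (16,X), (17,Y), (19,X), (20,X), (27,X), (28,Y), (30,X), (31,Y)
ranks: 9->1, 10->2, 11->3, 12->4, 13->5, 14->6, 15->7, 16->8, 17->9, 19->10, 20->11, 27->12, 28->13, 30->14, 31->15
Step 2: Rank sum for X: R1 = 2 + 5 + 8 + 10 + 11 + 12 + 14 = 62.
Step 3: U_X = R1 - n1(n1+1)/2 = 62 - 7*8/2 = 62 - 28 = 34.
       U_Y = n1*n2 - U_X = 56 - 34 = 22.
Step 4: No ties, so the exact null distribution of U (based on enumerating the C(15,7) = 6435 equally likely rank assignments) gives the two-sided p-value.
Step 5: p-value = 0.535820; compare to alpha = 0.05. fail to reject H0.

U_X = 34, p = 0.535820, fail to reject H0 at alpha = 0.05.


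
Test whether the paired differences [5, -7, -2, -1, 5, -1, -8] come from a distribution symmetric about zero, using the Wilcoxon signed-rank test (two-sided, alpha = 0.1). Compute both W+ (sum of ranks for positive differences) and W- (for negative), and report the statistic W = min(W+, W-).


Step 1: Drop any zero differences (none here) and take |d_i|.
|d| = [5, 7, 2, 1, 5, 1, 8]
Step 2: Midrank |d_i| (ties get averaged ranks).
ranks: |5|->4.5, |7|->6, |2|->3, |1|->1.5, |5|->4.5, |1|->1.5, |8|->7
Step 3: Attach original signs; sum ranks with positive sign and with negative sign.
W+ = 4.5 + 4.5 = 9
W- = 6 + 3 + 1.5 + 1.5 + 7 = 19
(Check: W+ + W- = 28 should equal n(n+1)/2 = 28.)
Step 4: Test statistic W = min(W+, W-) = 9.
Step 5: Ties in |d|, so use the tie-corrected normal approximation.
        E[W] = n(n+1)/4 = 7*8/4 = 14.
        Tie groups: |d|=1 (t=2), |d|=5 (t=2); sum(t^3 - t) = 12.
        Var[W] = n(n+1)(2n+1)/24 - sum(t^3-t)/48 = 840/24 - 12/48 = 34.75.
        z = (W - E[W]) / sqrt(Var[W]) = (9 - 14) / 5.8949 = -0.8482.
        Two-sided p = 2*Phi(z) = 0.396333.
Step 6: alpha = 0.1. fail to reject H0.

W+ = 9, W- = 19, W = min = 9, p = 0.396333, fail to reject H0.


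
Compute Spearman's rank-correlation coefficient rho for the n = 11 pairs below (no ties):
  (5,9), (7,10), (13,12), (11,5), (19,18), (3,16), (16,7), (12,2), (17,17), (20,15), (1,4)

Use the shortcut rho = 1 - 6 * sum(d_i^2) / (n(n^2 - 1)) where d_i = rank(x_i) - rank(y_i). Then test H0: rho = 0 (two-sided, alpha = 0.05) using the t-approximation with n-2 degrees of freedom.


Step 1: Rank x and y separately (midranks; no ties here).
rank(x): 5->3, 7->4, 13->7, 11->5, 19->10, 3->2, 16->8, 12->6, 17->9, 20->11, 1->1
rank(y): 9->5, 10->6, 12->7, 5->3, 18->11, 16->9, 7->4, 2->1, 17->10, 15->8, 4->2
Step 2: d_i = R_x(i) - R_y(i); compute d_i^2.
  (3-5)^2=4, (4-6)^2=4, (7-7)^2=0, (5-3)^2=4, (10-11)^2=1, (2-9)^2=49, (8-4)^2=16, (6-1)^2=25, (9-10)^2=1, (11-8)^2=9, (1-2)^2=1
sum(d^2) = 114.
Step 3: rho = 1 - 6*114 / (11*(11^2 - 1)) = 1 - 684/1320 = 0.481818.
Step 4: Under H0, t = rho * sqrt((n-2)/(1-rho^2)) = 1.6496 ~ t(9).
Step 5: Two-sided p-value from the t-distribution with 9 df = 0.133434.
Step 6: alpha = 0.05. fail to reject H0.

rho = 0.4818, p = 0.133434, fail to reject H0 at alpha = 0.05.


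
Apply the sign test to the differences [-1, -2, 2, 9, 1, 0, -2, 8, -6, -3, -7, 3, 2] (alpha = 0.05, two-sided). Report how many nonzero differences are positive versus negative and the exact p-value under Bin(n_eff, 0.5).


Step 1: Discard zero differences. Original n = 13; n_eff = number of nonzero differences = 12.
Nonzero differences (with sign): -1, -2, +2, +9, +1, -2, +8, -6, -3, -7, +3, +2
Step 2: Count signs: positive = 6, negative = 6.
Step 3: Under H0: P(positive) = 0.5, so the number of positives S ~ Bin(12, 0.5).
Step 4: Two-sided exact p-value = sum of Bin(12,0.5) probabilities at or below the observed probability = 1.000000.
Step 5: alpha = 0.05. fail to reject H0.

n_eff = 12, pos = 6, neg = 6, p = 1.000000, fail to reject H0.


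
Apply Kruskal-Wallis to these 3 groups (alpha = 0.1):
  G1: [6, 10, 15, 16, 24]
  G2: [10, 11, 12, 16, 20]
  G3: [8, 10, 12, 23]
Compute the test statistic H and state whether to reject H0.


Step 1: Combine all N = 14 observations and assign midranks.
sorted (value, group, rank): (6,G1,1), (8,G3,2), (10,G1,4), (10,G2,4), (10,G3,4), (11,G2,6), (12,G2,7.5), (12,G3,7.5), (15,G1,9), (16,G1,10.5), (16,G2,10.5), (20,G2,12), (23,G3,13), (24,G1,14)
Step 2: Sum ranks within each group.
R_1 = 38.5 (n_1 = 5)
R_2 = 40 (n_2 = 5)
R_3 = 26.5 (n_3 = 4)
Step 3: H = 12/(N(N+1)) * sum(R_i^2/n_i) - 3(N+1)
     = 12/(14*15) * (38.5^2/5 + 40^2/5 + 26.5^2/4) - 3*15
     = 0.057143 * 792.013 - 45
     = 0.257857.
Step 4: Ties present; correction factor C = 1 - 36/(14^3 - 14) = 0.986813. Corrected H = 0.257857 / 0.986813 = 0.261303.
Step 5: Under H0, H ~ chi^2(2); p-value = 0.877524.
Step 6: alpha = 0.1. fail to reject H0.

H = 0.2613, df = 2, p = 0.877524, fail to reject H0.


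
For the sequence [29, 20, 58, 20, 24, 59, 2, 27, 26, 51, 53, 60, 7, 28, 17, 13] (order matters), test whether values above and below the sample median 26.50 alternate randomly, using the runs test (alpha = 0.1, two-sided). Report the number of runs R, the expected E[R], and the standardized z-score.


Step 1: Compute median = 26.50; label A = above, B = below.
Labels in order: ABABBABABAAABABB  (n_A = 8, n_B = 8)
Step 2: Count runs R = 12.
Step 3: Under H0 (random ordering), E[R] = 2*n_A*n_B/(n_A+n_B) + 1 = 2*8*8/16 + 1 = 9.0000.
        Var[R] = 2*n_A*n_B*(2*n_A*n_B - n_A - n_B) / ((n_A+n_B)^2 * (n_A+n_B-1)) = 14336/3840 = 3.7333.
        SD[R] = 1.9322.
Step 4: Continuity-corrected z = (R - 0.5 - E[R]) / SD[R] = (12 - 0.5 - 9.0000) / 1.9322 = 1.2939.
Step 5: Two-sided p-value via normal approximation = 2*(1 - Phi(|z|)) = 0.195709.
Step 6: alpha = 0.1. fail to reject H0.

R = 12, z = 1.2939, p = 0.195709, fail to reject H0.


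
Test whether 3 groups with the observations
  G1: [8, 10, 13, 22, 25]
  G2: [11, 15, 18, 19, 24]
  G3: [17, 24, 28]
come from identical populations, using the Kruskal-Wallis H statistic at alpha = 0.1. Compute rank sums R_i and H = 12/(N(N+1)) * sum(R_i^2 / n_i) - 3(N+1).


Step 1: Combine all N = 13 observations and assign midranks.
sorted (value, group, rank): (8,G1,1), (10,G1,2), (11,G2,3), (13,G1,4), (15,G2,5), (17,G3,6), (18,G2,7), (19,G2,8), (22,G1,9), (24,G2,10.5), (24,G3,10.5), (25,G1,12), (28,G3,13)
Step 2: Sum ranks within each group.
R_1 = 28 (n_1 = 5)
R_2 = 33.5 (n_2 = 5)
R_3 = 29.5 (n_3 = 3)
Step 3: H = 12/(N(N+1)) * sum(R_i^2/n_i) - 3(N+1)
     = 12/(13*14) * (28^2/5 + 33.5^2/5 + 29.5^2/3) - 3*14
     = 0.065934 * 671.333 - 42
     = 2.263736.
Step 4: Ties present; correction factor C = 1 - 6/(13^3 - 13) = 0.997253. Corrected H = 2.263736 / 0.997253 = 2.269972.
Step 5: Under H0, H ~ chi^2(2); p-value = 0.321427.
Step 6: alpha = 0.1. fail to reject H0.

H = 2.2700, df = 2, p = 0.321427, fail to reject H0.


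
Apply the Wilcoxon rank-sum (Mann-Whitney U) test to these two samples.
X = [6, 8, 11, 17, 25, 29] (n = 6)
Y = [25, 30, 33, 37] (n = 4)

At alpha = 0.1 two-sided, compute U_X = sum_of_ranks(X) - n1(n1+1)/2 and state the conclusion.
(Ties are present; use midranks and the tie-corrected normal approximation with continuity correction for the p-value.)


Step 1: Combine and sort all 10 observations; assign midranks.
sorted (value, group): (6,X), (8,X), (11,X), (17,X), (25,X), (25,Y), (29,X), (30,Y), (33,Y), (37,Y)
ranks: 6->1, 8->2, 11->3, 17->4, 25->5.5, 25->5.5, 29->7, 30->8, 33->9, 37->10
Step 2: Rank sum for X: R1 = 1 + 2 + 3 + 4 + 5.5 + 7 = 22.5.
Step 3: U_X = R1 - n1(n1+1)/2 = 22.5 - 6*7/2 = 22.5 - 21 = 1.5.
       U_Y = n1*n2 - U_X = 24 - 1.5 = 22.5.
Step 4: Ties are present, so use the tie-corrected normal approximation (with continuity correction) for the p-value.
Step 5: p-value = 0.032476; compare to alpha = 0.1. reject H0.

U_X = 1.5, p = 0.032476, reject H0 at alpha = 0.1.


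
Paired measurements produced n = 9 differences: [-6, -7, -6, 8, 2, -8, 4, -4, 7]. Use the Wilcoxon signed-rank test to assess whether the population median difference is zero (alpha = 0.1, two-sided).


Step 1: Drop any zero differences (none here) and take |d_i|.
|d| = [6, 7, 6, 8, 2, 8, 4, 4, 7]
Step 2: Midrank |d_i| (ties get averaged ranks).
ranks: |6|->4.5, |7|->6.5, |6|->4.5, |8|->8.5, |2|->1, |8|->8.5, |4|->2.5, |4|->2.5, |7|->6.5
Step 3: Attach original signs; sum ranks with positive sign and with negative sign.
W+ = 8.5 + 1 + 2.5 + 6.5 = 18.5
W- = 4.5 + 6.5 + 4.5 + 8.5 + 2.5 = 26.5
(Check: W+ + W- = 45 should equal n(n+1)/2 = 45.)
Step 4: Test statistic W = min(W+, W-) = 18.5.
Step 5: Ties in |d|, so use the tie-corrected normal approximation.
        E[W] = n(n+1)/4 = 9*10/4 = 22.5.
        Tie groups: |d|=4 (t=2), |d|=6 (t=2), |d|=7 (t=2), |d|=8 (t=2); sum(t^3 - t) = 24.
        Var[W] = n(n+1)(2n+1)/24 - sum(t^3-t)/48 = 1710/24 - 24/48 = 70.75.
        z = (W - E[W]) / sqrt(Var[W]) = (18.5 - 22.5) / 8.4113 = -0.4756.
        Two-sided p = 2*Phi(z) = 0.634395.
Step 6: alpha = 0.1. fail to reject H0.

W+ = 18.5, W- = 26.5, W = min = 18.5, p = 0.634395, fail to reject H0.


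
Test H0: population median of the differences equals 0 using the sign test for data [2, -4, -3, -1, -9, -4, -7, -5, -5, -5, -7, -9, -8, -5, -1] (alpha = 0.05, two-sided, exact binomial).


Step 1: Discard zero differences. Original n = 15; n_eff = number of nonzero differences = 15.
Nonzero differences (with sign): +2, -4, -3, -1, -9, -4, -7, -5, -5, -5, -7, -9, -8, -5, -1
Step 2: Count signs: positive = 1, negative = 14.
Step 3: Under H0: P(positive) = 0.5, so the number of positives S ~ Bin(15, 0.5).
Step 4: Two-sided exact p-value = sum of Bin(15,0.5) probabilities at or below the observed probability = 0.000977.
Step 5: alpha = 0.05. reject H0.

n_eff = 15, pos = 1, neg = 14, p = 0.000977, reject H0.


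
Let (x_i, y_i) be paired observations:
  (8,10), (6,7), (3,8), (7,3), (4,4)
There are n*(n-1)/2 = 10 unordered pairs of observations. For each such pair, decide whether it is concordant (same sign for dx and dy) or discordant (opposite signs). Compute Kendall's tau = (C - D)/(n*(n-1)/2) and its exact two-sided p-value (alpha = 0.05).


Step 1: Enumerate the 10 unordered pairs (i,j) with i<j and classify each by sign(x_j-x_i) * sign(y_j-y_i).
  (1,2):dx=-2,dy=-3->C; (1,3):dx=-5,dy=-2->C; (1,4):dx=-1,dy=-7->C; (1,5):dx=-4,dy=-6->C
  (2,3):dx=-3,dy=+1->D; (2,4):dx=+1,dy=-4->D; (2,5):dx=-2,dy=-3->C; (3,4):dx=+4,dy=-5->D
  (3,5):dx=+1,dy=-4->D; (4,5):dx=-3,dy=+1->D
Step 2: C = 5, D = 5, total pairs = 10.
Step 3: tau = (C - D)/(n(n-1)/2) = (5 - 5)/10 = 0.000000.
Step 4: Exact two-sided p-value (enumerate n! = 120 permutations of y under H0): p = 1.000000.
Step 5: alpha = 0.05. fail to reject H0.

tau_b = 0.0000 (C=5, D=5), p = 1.000000, fail to reject H0.


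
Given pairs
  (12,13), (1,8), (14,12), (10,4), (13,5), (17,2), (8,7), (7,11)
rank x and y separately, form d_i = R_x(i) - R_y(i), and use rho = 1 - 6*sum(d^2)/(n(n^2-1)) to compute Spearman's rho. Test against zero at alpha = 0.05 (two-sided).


Step 1: Rank x and y separately (midranks; no ties here).
rank(x): 12->5, 1->1, 14->7, 10->4, 13->6, 17->8, 8->3, 7->2
rank(y): 13->8, 8->5, 12->7, 4->2, 5->3, 2->1, 7->4, 11->6
Step 2: d_i = R_x(i) - R_y(i); compute d_i^2.
  (5-8)^2=9, (1-5)^2=16, (7-7)^2=0, (4-2)^2=4, (6-3)^2=9, (8-1)^2=49, (3-4)^2=1, (2-6)^2=16
sum(d^2) = 104.
Step 3: rho = 1 - 6*104 / (8*(8^2 - 1)) = 1 - 624/504 = -0.238095.
Step 4: Under H0, t = rho * sqrt((n-2)/(1-rho^2)) = -0.6005 ~ t(6).
Step 5: Two-sided p-value from the t-distribution with 6 df = 0.570156.
Step 6: alpha = 0.05. fail to reject H0.

rho = -0.2381, p = 0.570156, fail to reject H0 at alpha = 0.05.


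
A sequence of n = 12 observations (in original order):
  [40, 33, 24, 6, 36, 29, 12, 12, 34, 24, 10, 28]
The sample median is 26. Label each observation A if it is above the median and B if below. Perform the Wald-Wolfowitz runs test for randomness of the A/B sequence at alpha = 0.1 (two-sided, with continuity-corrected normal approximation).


Step 1: Compute median = 26; label A = above, B = below.
Labels in order: AABBAABBABBA  (n_A = 6, n_B = 6)
Step 2: Count runs R = 7.
Step 3: Under H0 (random ordering), E[R] = 2*n_A*n_B/(n_A+n_B) + 1 = 2*6*6/12 + 1 = 7.0000.
        Var[R] = 2*n_A*n_B*(2*n_A*n_B - n_A - n_B) / ((n_A+n_B)^2 * (n_A+n_B-1)) = 4320/1584 = 2.7273.
        SD[R] = 1.6514.
Step 4: R = E[R], so z = 0 with no continuity correction.
Step 5: Two-sided p-value via normal approximation = 2*(1 - Phi(|z|)) = 1.000000.
Step 6: alpha = 0.1. fail to reject H0.

R = 7, z = 0.0000, p = 1.000000, fail to reject H0.


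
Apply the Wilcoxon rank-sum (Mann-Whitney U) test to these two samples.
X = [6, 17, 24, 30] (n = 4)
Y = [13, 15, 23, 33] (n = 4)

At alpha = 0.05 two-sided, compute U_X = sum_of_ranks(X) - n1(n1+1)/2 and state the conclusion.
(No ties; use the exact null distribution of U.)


Step 1: Combine and sort all 8 observations; assign midranks.
sorted (value, group): (6,X), (13,Y), (15,Y), (17,X), (23,Y), (24,X), (30,X), (33,Y)
ranks: 6->1, 13->2, 15->3, 17->4, 23->5, 24->6, 30->7, 33->8
Step 2: Rank sum for X: R1 = 1 + 4 + 6 + 7 = 18.
Step 3: U_X = R1 - n1(n1+1)/2 = 18 - 4*5/2 = 18 - 10 = 8.
       U_Y = n1*n2 - U_X = 16 - 8 = 8.
Step 4: No ties, so the exact null distribution of U (based on enumerating the C(8,4) = 70 equally likely rank assignments) gives the two-sided p-value.
Step 5: p-value = 1.000000; compare to alpha = 0.05. fail to reject H0.

U_X = 8, p = 1.000000, fail to reject H0 at alpha = 0.05.


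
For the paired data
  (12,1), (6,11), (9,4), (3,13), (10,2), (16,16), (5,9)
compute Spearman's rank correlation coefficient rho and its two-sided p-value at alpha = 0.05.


Step 1: Rank x and y separately (midranks; no ties here).
rank(x): 12->6, 6->3, 9->4, 3->1, 10->5, 16->7, 5->2
rank(y): 1->1, 11->5, 4->3, 13->6, 2->2, 16->7, 9->4
Step 2: d_i = R_x(i) - R_y(i); compute d_i^2.
  (6-1)^2=25, (3-5)^2=4, (4-3)^2=1, (1-6)^2=25, (5-2)^2=9, (7-7)^2=0, (2-4)^2=4
sum(d^2) = 68.
Step 3: rho = 1 - 6*68 / (7*(7^2 - 1)) = 1 - 408/336 = -0.214286.
Step 4: Under H0, t = rho * sqrt((n-2)/(1-rho^2)) = -0.4906 ~ t(5).
Step 5: Two-sided p-value from the t-distribution with 5 df = 0.644512.
Step 6: alpha = 0.05. fail to reject H0.

rho = -0.2143, p = 0.644512, fail to reject H0 at alpha = 0.05.


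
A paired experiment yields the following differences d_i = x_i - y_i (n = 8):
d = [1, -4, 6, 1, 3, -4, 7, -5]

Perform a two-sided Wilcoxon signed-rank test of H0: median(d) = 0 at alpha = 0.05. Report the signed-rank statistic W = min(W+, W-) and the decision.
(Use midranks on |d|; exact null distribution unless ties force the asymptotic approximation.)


Step 1: Drop any zero differences (none here) and take |d_i|.
|d| = [1, 4, 6, 1, 3, 4, 7, 5]
Step 2: Midrank |d_i| (ties get averaged ranks).
ranks: |1|->1.5, |4|->4.5, |6|->7, |1|->1.5, |3|->3, |4|->4.5, |7|->8, |5|->6
Step 3: Attach original signs; sum ranks with positive sign and with negative sign.
W+ = 1.5 + 7 + 1.5 + 3 + 8 = 21
W- = 4.5 + 4.5 + 6 = 15
(Check: W+ + W- = 36 should equal n(n+1)/2 = 36.)
Step 4: Test statistic W = min(W+, W-) = 15.
Step 5: Ties in |d|, so use the tie-corrected normal approximation.
        E[W] = n(n+1)/4 = 8*9/4 = 18.
        Tie groups: |d|=1 (t=2), |d|=4 (t=2); sum(t^3 - t) = 12.
        Var[W] = n(n+1)(2n+1)/24 - sum(t^3-t)/48 = 1224/24 - 12/48 = 50.75.
        z = (W - E[W]) / sqrt(Var[W]) = (15 - 18) / 7.1239 = -0.4211.
        Two-sided p = 2*Phi(z) = 0.673669.
Step 6: alpha = 0.05. fail to reject H0.

W+ = 21, W- = 15, W = min = 15, p = 0.673669, fail to reject H0.


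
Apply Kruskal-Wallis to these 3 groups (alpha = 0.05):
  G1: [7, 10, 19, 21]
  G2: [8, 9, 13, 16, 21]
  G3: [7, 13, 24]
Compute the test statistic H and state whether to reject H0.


Step 1: Combine all N = 12 observations and assign midranks.
sorted (value, group, rank): (7,G1,1.5), (7,G3,1.5), (8,G2,3), (9,G2,4), (10,G1,5), (13,G2,6.5), (13,G3,6.5), (16,G2,8), (19,G1,9), (21,G1,10.5), (21,G2,10.5), (24,G3,12)
Step 2: Sum ranks within each group.
R_1 = 26 (n_1 = 4)
R_2 = 32 (n_2 = 5)
R_3 = 20 (n_3 = 3)
Step 3: H = 12/(N(N+1)) * sum(R_i^2/n_i) - 3(N+1)
     = 12/(12*13) * (26^2/4 + 32^2/5 + 20^2/3) - 3*13
     = 0.076923 * 507.133 - 39
     = 0.010256.
Step 4: Ties present; correction factor C = 1 - 18/(12^3 - 12) = 0.989510. Corrected H = 0.010256 / 0.989510 = 0.010365.
Step 5: Under H0, H ~ chi^2(2); p-value = 0.994831.
Step 6: alpha = 0.05. fail to reject H0.

H = 0.0104, df = 2, p = 0.994831, fail to reject H0.


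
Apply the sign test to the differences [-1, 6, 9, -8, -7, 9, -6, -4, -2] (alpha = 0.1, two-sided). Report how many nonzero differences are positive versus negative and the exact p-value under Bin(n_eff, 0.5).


Step 1: Discard zero differences. Original n = 9; n_eff = number of nonzero differences = 9.
Nonzero differences (with sign): -1, +6, +9, -8, -7, +9, -6, -4, -2
Step 2: Count signs: positive = 3, negative = 6.
Step 3: Under H0: P(positive) = 0.5, so the number of positives S ~ Bin(9, 0.5).
Step 4: Two-sided exact p-value = sum of Bin(9,0.5) probabilities at or below the observed probability = 0.507812.
Step 5: alpha = 0.1. fail to reject H0.

n_eff = 9, pos = 3, neg = 6, p = 0.507812, fail to reject H0.


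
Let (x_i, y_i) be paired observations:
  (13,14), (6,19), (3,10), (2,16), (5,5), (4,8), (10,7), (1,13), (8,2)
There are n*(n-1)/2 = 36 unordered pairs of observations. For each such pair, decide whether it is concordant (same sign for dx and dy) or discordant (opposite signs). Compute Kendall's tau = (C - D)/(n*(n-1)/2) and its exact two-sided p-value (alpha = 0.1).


Step 1: Enumerate the 36 unordered pairs (i,j) with i<j and classify each by sign(x_j-x_i) * sign(y_j-y_i).
  (1,2):dx=-7,dy=+5->D; (1,3):dx=-10,dy=-4->C; (1,4):dx=-11,dy=+2->D; (1,5):dx=-8,dy=-9->C
  (1,6):dx=-9,dy=-6->C; (1,7):dx=-3,dy=-7->C; (1,8):dx=-12,dy=-1->C; (1,9):dx=-5,dy=-12->C
  (2,3):dx=-3,dy=-9->C; (2,4):dx=-4,dy=-3->C; (2,5):dx=-1,dy=-14->C; (2,6):dx=-2,dy=-11->C
  (2,7):dx=+4,dy=-12->D; (2,8):dx=-5,dy=-6->C; (2,9):dx=+2,dy=-17->D; (3,4):dx=-1,dy=+6->D
  (3,5):dx=+2,dy=-5->D; (3,6):dx=+1,dy=-2->D; (3,7):dx=+7,dy=-3->D; (3,8):dx=-2,dy=+3->D
  (3,9):dx=+5,dy=-8->D; (4,5):dx=+3,dy=-11->D; (4,6):dx=+2,dy=-8->D; (4,7):dx=+8,dy=-9->D
  (4,8):dx=-1,dy=-3->C; (4,9):dx=+6,dy=-14->D; (5,6):dx=-1,dy=+3->D; (5,7):dx=+5,dy=+2->C
  (5,8):dx=-4,dy=+8->D; (5,9):dx=+3,dy=-3->D; (6,7):dx=+6,dy=-1->D; (6,8):dx=-3,dy=+5->D
  (6,9):dx=+4,dy=-6->D; (7,8):dx=-9,dy=+6->D; (7,9):dx=-2,dy=-5->C; (8,9):dx=+7,dy=-11->D
Step 2: C = 14, D = 22, total pairs = 36.
Step 3: tau = (C - D)/(n(n-1)/2) = (14 - 22)/36 = -0.222222.
Step 4: Exact two-sided p-value (enumerate n! = 362880 permutations of y under H0): p = 0.476709.
Step 5: alpha = 0.1. fail to reject H0.

tau_b = -0.2222 (C=14, D=22), p = 0.476709, fail to reject H0.


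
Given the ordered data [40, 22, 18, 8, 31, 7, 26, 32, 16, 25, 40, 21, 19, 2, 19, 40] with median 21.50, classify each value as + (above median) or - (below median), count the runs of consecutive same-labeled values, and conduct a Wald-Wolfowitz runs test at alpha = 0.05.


Step 1: Compute median = 21.50; label A = above, B = below.
Labels in order: AABBABAABAABBBBA  (n_A = 8, n_B = 8)
Step 2: Count runs R = 9.
Step 3: Under H0 (random ordering), E[R] = 2*n_A*n_B/(n_A+n_B) + 1 = 2*8*8/16 + 1 = 9.0000.
        Var[R] = 2*n_A*n_B*(2*n_A*n_B - n_A - n_B) / ((n_A+n_B)^2 * (n_A+n_B-1)) = 14336/3840 = 3.7333.
        SD[R] = 1.9322.
Step 4: R = E[R], so z = 0 with no continuity correction.
Step 5: Two-sided p-value via normal approximation = 2*(1 - Phi(|z|)) = 1.000000.
Step 6: alpha = 0.05. fail to reject H0.

R = 9, z = 0.0000, p = 1.000000, fail to reject H0.


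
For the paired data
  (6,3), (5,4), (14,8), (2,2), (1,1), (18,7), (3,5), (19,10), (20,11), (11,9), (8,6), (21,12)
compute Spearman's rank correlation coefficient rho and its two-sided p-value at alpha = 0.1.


Step 1: Rank x and y separately (midranks; no ties here).
rank(x): 6->5, 5->4, 14->8, 2->2, 1->1, 18->9, 3->3, 19->10, 20->11, 11->7, 8->6, 21->12
rank(y): 3->3, 4->4, 8->8, 2->2, 1->1, 7->7, 5->5, 10->10, 11->11, 9->9, 6->6, 12->12
Step 2: d_i = R_x(i) - R_y(i); compute d_i^2.
  (5-3)^2=4, (4-4)^2=0, (8-8)^2=0, (2-2)^2=0, (1-1)^2=0, (9-7)^2=4, (3-5)^2=4, (10-10)^2=0, (11-11)^2=0, (7-9)^2=4, (6-6)^2=0, (12-12)^2=0
sum(d^2) = 16.
Step 3: rho = 1 - 6*16 / (12*(12^2 - 1)) = 1 - 96/1716 = 0.944056.
Step 4: Under H0, t = rho * sqrt((n-2)/(1-rho^2)) = 9.0525 ~ t(10).
Step 5: Two-sided p-value from the t-distribution with 10 df = 0.000004.
Step 6: alpha = 0.1. reject H0.

rho = 0.9441, p = 0.000004, reject H0 at alpha = 0.1.


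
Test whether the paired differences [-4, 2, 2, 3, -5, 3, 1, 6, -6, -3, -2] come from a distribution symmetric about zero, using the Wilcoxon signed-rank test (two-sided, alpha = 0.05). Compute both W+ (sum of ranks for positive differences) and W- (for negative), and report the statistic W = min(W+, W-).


Step 1: Drop any zero differences (none here) and take |d_i|.
|d| = [4, 2, 2, 3, 5, 3, 1, 6, 6, 3, 2]
Step 2: Midrank |d_i| (ties get averaged ranks).
ranks: |4|->8, |2|->3, |2|->3, |3|->6, |5|->9, |3|->6, |1|->1, |6|->10.5, |6|->10.5, |3|->6, |2|->3
Step 3: Attach original signs; sum ranks with positive sign and with negative sign.
W+ = 3 + 3 + 6 + 6 + 1 + 10.5 = 29.5
W- = 8 + 9 + 10.5 + 6 + 3 = 36.5
(Check: W+ + W- = 66 should equal n(n+1)/2 = 66.)
Step 4: Test statistic W = min(W+, W-) = 29.5.
Step 5: Ties in |d|, so use the tie-corrected normal approximation.
        E[W] = n(n+1)/4 = 11*12/4 = 33.
        Tie groups: |d|=2 (t=3), |d|=3 (t=3), |d|=6 (t=2); sum(t^3 - t) = 54.
        Var[W] = n(n+1)(2n+1)/24 - sum(t^3-t)/48 = 3036/24 - 54/48 = 125.375.
        z = (W - E[W]) / sqrt(Var[W]) = (29.5 - 33) / 11.1971 = -0.3126.
        Two-sided p = 2*Phi(z) = 0.754599.
Step 6: alpha = 0.05. fail to reject H0.

W+ = 29.5, W- = 36.5, W = min = 29.5, p = 0.754599, fail to reject H0.


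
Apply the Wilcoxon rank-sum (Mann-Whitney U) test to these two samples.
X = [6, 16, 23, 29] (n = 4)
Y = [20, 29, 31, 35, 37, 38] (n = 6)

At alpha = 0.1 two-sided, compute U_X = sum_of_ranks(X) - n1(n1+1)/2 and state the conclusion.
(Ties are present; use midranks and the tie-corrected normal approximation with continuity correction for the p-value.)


Step 1: Combine and sort all 10 observations; assign midranks.
sorted (value, group): (6,X), (16,X), (20,Y), (23,X), (29,X), (29,Y), (31,Y), (35,Y), (37,Y), (38,Y)
ranks: 6->1, 16->2, 20->3, 23->4, 29->5.5, 29->5.5, 31->7, 35->8, 37->9, 38->10
Step 2: Rank sum for X: R1 = 1 + 2 + 4 + 5.5 = 12.5.
Step 3: U_X = R1 - n1(n1+1)/2 = 12.5 - 4*5/2 = 12.5 - 10 = 2.5.
       U_Y = n1*n2 - U_X = 24 - 2.5 = 21.5.
Step 4: Ties are present, so use the tie-corrected normal approximation (with continuity correction) for the p-value.
Step 5: p-value = 0.054273; compare to alpha = 0.1. reject H0.

U_X = 2.5, p = 0.054273, reject H0 at alpha = 0.1.


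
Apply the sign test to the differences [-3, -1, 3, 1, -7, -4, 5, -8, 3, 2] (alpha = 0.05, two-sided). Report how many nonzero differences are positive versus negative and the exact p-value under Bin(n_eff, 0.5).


Step 1: Discard zero differences. Original n = 10; n_eff = number of nonzero differences = 10.
Nonzero differences (with sign): -3, -1, +3, +1, -7, -4, +5, -8, +3, +2
Step 2: Count signs: positive = 5, negative = 5.
Step 3: Under H0: P(positive) = 0.5, so the number of positives S ~ Bin(10, 0.5).
Step 4: Two-sided exact p-value = sum of Bin(10,0.5) probabilities at or below the observed probability = 1.000000.
Step 5: alpha = 0.05. fail to reject H0.

n_eff = 10, pos = 5, neg = 5, p = 1.000000, fail to reject H0.


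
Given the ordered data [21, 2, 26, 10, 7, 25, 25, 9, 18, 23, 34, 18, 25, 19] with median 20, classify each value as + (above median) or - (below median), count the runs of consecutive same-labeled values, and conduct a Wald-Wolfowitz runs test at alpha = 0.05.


Step 1: Compute median = 20; label A = above, B = below.
Labels in order: ABABBAABBAABAB  (n_A = 7, n_B = 7)
Step 2: Count runs R = 10.
Step 3: Under H0 (random ordering), E[R] = 2*n_A*n_B/(n_A+n_B) + 1 = 2*7*7/14 + 1 = 8.0000.
        Var[R] = 2*n_A*n_B*(2*n_A*n_B - n_A - n_B) / ((n_A+n_B)^2 * (n_A+n_B-1)) = 8232/2548 = 3.2308.
        SD[R] = 1.7974.
Step 4: Continuity-corrected z = (R - 0.5 - E[R]) / SD[R] = (10 - 0.5 - 8.0000) / 1.7974 = 0.8345.
Step 5: Two-sided p-value via normal approximation = 2*(1 - Phi(|z|)) = 0.403986.
Step 6: alpha = 0.05. fail to reject H0.

R = 10, z = 0.8345, p = 0.403986, fail to reject H0.


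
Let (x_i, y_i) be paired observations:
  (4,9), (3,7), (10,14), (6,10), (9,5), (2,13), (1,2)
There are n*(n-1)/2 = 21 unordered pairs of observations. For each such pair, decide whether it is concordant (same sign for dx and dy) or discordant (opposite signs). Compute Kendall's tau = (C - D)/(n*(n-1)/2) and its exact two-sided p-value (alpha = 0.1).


Step 1: Enumerate the 21 unordered pairs (i,j) with i<j and classify each by sign(x_j-x_i) * sign(y_j-y_i).
  (1,2):dx=-1,dy=-2->C; (1,3):dx=+6,dy=+5->C; (1,4):dx=+2,dy=+1->C; (1,5):dx=+5,dy=-4->D
  (1,6):dx=-2,dy=+4->D; (1,7):dx=-3,dy=-7->C; (2,3):dx=+7,dy=+7->C; (2,4):dx=+3,dy=+3->C
  (2,5):dx=+6,dy=-2->D; (2,6):dx=-1,dy=+6->D; (2,7):dx=-2,dy=-5->C; (3,4):dx=-4,dy=-4->C
  (3,5):dx=-1,dy=-9->C; (3,6):dx=-8,dy=-1->C; (3,7):dx=-9,dy=-12->C; (4,5):dx=+3,dy=-5->D
  (4,6):dx=-4,dy=+3->D; (4,7):dx=-5,dy=-8->C; (5,6):dx=-7,dy=+8->D; (5,7):dx=-8,dy=-3->C
  (6,7):dx=-1,dy=-11->C
Step 2: C = 14, D = 7, total pairs = 21.
Step 3: tau = (C - D)/(n(n-1)/2) = (14 - 7)/21 = 0.333333.
Step 4: Exact two-sided p-value (enumerate n! = 5040 permutations of y under H0): p = 0.381349.
Step 5: alpha = 0.1. fail to reject H0.

tau_b = 0.3333 (C=14, D=7), p = 0.381349, fail to reject H0.


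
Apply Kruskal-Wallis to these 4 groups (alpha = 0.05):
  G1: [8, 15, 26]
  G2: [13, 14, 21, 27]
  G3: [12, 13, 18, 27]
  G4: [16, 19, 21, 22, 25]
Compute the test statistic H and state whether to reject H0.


Step 1: Combine all N = 16 observations and assign midranks.
sorted (value, group, rank): (8,G1,1), (12,G3,2), (13,G2,3.5), (13,G3,3.5), (14,G2,5), (15,G1,6), (16,G4,7), (18,G3,8), (19,G4,9), (21,G2,10.5), (21,G4,10.5), (22,G4,12), (25,G4,13), (26,G1,14), (27,G2,15.5), (27,G3,15.5)
Step 2: Sum ranks within each group.
R_1 = 21 (n_1 = 3)
R_2 = 34.5 (n_2 = 4)
R_3 = 29 (n_3 = 4)
R_4 = 51.5 (n_4 = 5)
Step 3: H = 12/(N(N+1)) * sum(R_i^2/n_i) - 3(N+1)
     = 12/(16*17) * (21^2/3 + 34.5^2/4 + 29^2/4 + 51.5^2/5) - 3*17
     = 0.044118 * 1185.26 - 51
     = 1.290993.
Step 4: Ties present; correction factor C = 1 - 18/(16^3 - 16) = 0.995588. Corrected H = 1.290993 / 0.995588 = 1.296713.
Step 5: Under H0, H ~ chi^2(3); p-value = 0.729914.
Step 6: alpha = 0.05. fail to reject H0.

H = 1.2967, df = 3, p = 0.729914, fail to reject H0.


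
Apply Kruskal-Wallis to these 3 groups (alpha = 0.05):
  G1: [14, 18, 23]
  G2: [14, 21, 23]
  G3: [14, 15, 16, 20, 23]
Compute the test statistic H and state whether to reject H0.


Step 1: Combine all N = 11 observations and assign midranks.
sorted (value, group, rank): (14,G1,2), (14,G2,2), (14,G3,2), (15,G3,4), (16,G3,5), (18,G1,6), (20,G3,7), (21,G2,8), (23,G1,10), (23,G2,10), (23,G3,10)
Step 2: Sum ranks within each group.
R_1 = 18 (n_1 = 3)
R_2 = 20 (n_2 = 3)
R_3 = 28 (n_3 = 5)
Step 3: H = 12/(N(N+1)) * sum(R_i^2/n_i) - 3(N+1)
     = 12/(11*12) * (18^2/3 + 20^2/3 + 28^2/5) - 3*12
     = 0.090909 * 398.133 - 36
     = 0.193939.
Step 4: Ties present; correction factor C = 1 - 48/(11^3 - 11) = 0.963636. Corrected H = 0.193939 / 0.963636 = 0.201258.
Step 5: Under H0, H ~ chi^2(2); p-value = 0.904269.
Step 6: alpha = 0.05. fail to reject H0.

H = 0.2013, df = 2, p = 0.904269, fail to reject H0.


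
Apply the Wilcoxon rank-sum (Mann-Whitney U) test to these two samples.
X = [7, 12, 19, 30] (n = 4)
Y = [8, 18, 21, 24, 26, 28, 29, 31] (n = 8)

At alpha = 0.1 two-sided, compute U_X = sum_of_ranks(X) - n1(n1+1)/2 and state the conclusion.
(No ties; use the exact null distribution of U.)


Step 1: Combine and sort all 12 observations; assign midranks.
sorted (value, group): (7,X), (8,Y), (12,X), (18,Y), (19,X), (21,Y), (24,Y), (26,Y), (28,Y), (29,Y), (30,X), (31,Y)
ranks: 7->1, 8->2, 12->3, 18->4, 19->5, 21->6, 24->7, 26->8, 28->9, 29->10, 30->11, 31->12
Step 2: Rank sum for X: R1 = 1 + 3 + 5 + 11 = 20.
Step 3: U_X = R1 - n1(n1+1)/2 = 20 - 4*5/2 = 20 - 10 = 10.
       U_Y = n1*n2 - U_X = 32 - 10 = 22.
Step 4: No ties, so the exact null distribution of U (based on enumerating the C(12,4) = 495 equally likely rank assignments) gives the two-sided p-value.
Step 5: p-value = 0.367677; compare to alpha = 0.1. fail to reject H0.

U_X = 10, p = 0.367677, fail to reject H0 at alpha = 0.1.


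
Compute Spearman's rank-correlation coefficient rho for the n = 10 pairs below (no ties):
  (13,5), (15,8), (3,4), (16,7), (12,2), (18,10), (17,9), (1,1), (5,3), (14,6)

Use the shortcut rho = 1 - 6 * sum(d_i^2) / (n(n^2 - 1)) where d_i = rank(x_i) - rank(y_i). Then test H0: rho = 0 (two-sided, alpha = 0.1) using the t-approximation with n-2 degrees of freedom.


Step 1: Rank x and y separately (midranks; no ties here).
rank(x): 13->5, 15->7, 3->2, 16->8, 12->4, 18->10, 17->9, 1->1, 5->3, 14->6
rank(y): 5->5, 8->8, 4->4, 7->7, 2->2, 10->10, 9->9, 1->1, 3->3, 6->6
Step 2: d_i = R_x(i) - R_y(i); compute d_i^2.
  (5-5)^2=0, (7-8)^2=1, (2-4)^2=4, (8-7)^2=1, (4-2)^2=4, (10-10)^2=0, (9-9)^2=0, (1-1)^2=0, (3-3)^2=0, (6-6)^2=0
sum(d^2) = 10.
Step 3: rho = 1 - 6*10 / (10*(10^2 - 1)) = 1 - 60/990 = 0.939394.
Step 4: Under H0, t = rho * sqrt((n-2)/(1-rho^2)) = 7.7500 ~ t(8).
Step 5: Two-sided p-value from the t-distribution with 8 df = 0.000055.
Step 6: alpha = 0.1. reject H0.

rho = 0.9394, p = 0.000055, reject H0 at alpha = 0.1.


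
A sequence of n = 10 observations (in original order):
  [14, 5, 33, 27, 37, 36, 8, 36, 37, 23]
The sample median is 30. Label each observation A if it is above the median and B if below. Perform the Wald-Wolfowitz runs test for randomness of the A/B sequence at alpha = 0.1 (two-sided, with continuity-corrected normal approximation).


Step 1: Compute median = 30; label A = above, B = below.
Labels in order: BBABAABAAB  (n_A = 5, n_B = 5)
Step 2: Count runs R = 7.
Step 3: Under H0 (random ordering), E[R] = 2*n_A*n_B/(n_A+n_B) + 1 = 2*5*5/10 + 1 = 6.0000.
        Var[R] = 2*n_A*n_B*(2*n_A*n_B - n_A - n_B) / ((n_A+n_B)^2 * (n_A+n_B-1)) = 2000/900 = 2.2222.
        SD[R] = 1.4907.
Step 4: Continuity-corrected z = (R - 0.5 - E[R]) / SD[R] = (7 - 0.5 - 6.0000) / 1.4907 = 0.3354.
Step 5: Two-sided p-value via normal approximation = 2*(1 - Phi(|z|)) = 0.737316.
Step 6: alpha = 0.1. fail to reject H0.

R = 7, z = 0.3354, p = 0.737316, fail to reject H0.


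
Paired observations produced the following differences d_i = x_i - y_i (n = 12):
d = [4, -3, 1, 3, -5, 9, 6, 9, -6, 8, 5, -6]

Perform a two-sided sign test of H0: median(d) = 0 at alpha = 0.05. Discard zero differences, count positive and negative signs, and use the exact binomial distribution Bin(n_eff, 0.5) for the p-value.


Step 1: Discard zero differences. Original n = 12; n_eff = number of nonzero differences = 12.
Nonzero differences (with sign): +4, -3, +1, +3, -5, +9, +6, +9, -6, +8, +5, -6
Step 2: Count signs: positive = 8, negative = 4.
Step 3: Under H0: P(positive) = 0.5, so the number of positives S ~ Bin(12, 0.5).
Step 4: Two-sided exact p-value = sum of Bin(12,0.5) probabilities at or below the observed probability = 0.387695.
Step 5: alpha = 0.05. fail to reject H0.

n_eff = 12, pos = 8, neg = 4, p = 0.387695, fail to reject H0.


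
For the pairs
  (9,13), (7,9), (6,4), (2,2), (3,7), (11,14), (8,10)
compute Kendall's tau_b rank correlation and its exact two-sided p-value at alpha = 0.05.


Step 1: Enumerate the 21 unordered pairs (i,j) with i<j and classify each by sign(x_j-x_i) * sign(y_j-y_i).
  (1,2):dx=-2,dy=-4->C; (1,3):dx=-3,dy=-9->C; (1,4):dx=-7,dy=-11->C; (1,5):dx=-6,dy=-6->C
  (1,6):dx=+2,dy=+1->C; (1,7):dx=-1,dy=-3->C; (2,3):dx=-1,dy=-5->C; (2,4):dx=-5,dy=-7->C
  (2,5):dx=-4,dy=-2->C; (2,6):dx=+4,dy=+5->C; (2,7):dx=+1,dy=+1->C; (3,4):dx=-4,dy=-2->C
  (3,5):dx=-3,dy=+3->D; (3,6):dx=+5,dy=+10->C; (3,7):dx=+2,dy=+6->C; (4,5):dx=+1,dy=+5->C
  (4,6):dx=+9,dy=+12->C; (4,7):dx=+6,dy=+8->C; (5,6):dx=+8,dy=+7->C; (5,7):dx=+5,dy=+3->C
  (6,7):dx=-3,dy=-4->C
Step 2: C = 20, D = 1, total pairs = 21.
Step 3: tau = (C - D)/(n(n-1)/2) = (20 - 1)/21 = 0.904762.
Step 4: Exact two-sided p-value (enumerate n! = 5040 permutations of y under H0): p = 0.002778.
Step 5: alpha = 0.05. reject H0.

tau_b = 0.9048 (C=20, D=1), p = 0.002778, reject H0.


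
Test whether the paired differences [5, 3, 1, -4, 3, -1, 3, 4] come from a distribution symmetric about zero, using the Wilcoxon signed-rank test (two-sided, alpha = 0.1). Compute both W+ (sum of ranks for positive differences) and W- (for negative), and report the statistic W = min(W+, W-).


Step 1: Drop any zero differences (none here) and take |d_i|.
|d| = [5, 3, 1, 4, 3, 1, 3, 4]
Step 2: Midrank |d_i| (ties get averaged ranks).
ranks: |5|->8, |3|->4, |1|->1.5, |4|->6.5, |3|->4, |1|->1.5, |3|->4, |4|->6.5
Step 3: Attach original signs; sum ranks with positive sign and with negative sign.
W+ = 8 + 4 + 1.5 + 4 + 4 + 6.5 = 28
W- = 6.5 + 1.5 = 8
(Check: W+ + W- = 36 should equal n(n+1)/2 = 36.)
Step 4: Test statistic W = min(W+, W-) = 8.
Step 5: Ties in |d|, so use the tie-corrected normal approximation.
        E[W] = n(n+1)/4 = 8*9/4 = 18.
        Tie groups: |d|=1 (t=2), |d|=3 (t=3), |d|=4 (t=2); sum(t^3 - t) = 36.
        Var[W] = n(n+1)(2n+1)/24 - sum(t^3-t)/48 = 1224/24 - 36/48 = 50.25.
        z = (W - E[W]) / sqrt(Var[W]) = (8 - 18) / 7.0887 = -1.4107.
        Two-sided p = 2*Phi(z) = 0.158336.
Step 6: alpha = 0.1. fail to reject H0.

W+ = 28, W- = 8, W = min = 8, p = 0.158336, fail to reject H0.


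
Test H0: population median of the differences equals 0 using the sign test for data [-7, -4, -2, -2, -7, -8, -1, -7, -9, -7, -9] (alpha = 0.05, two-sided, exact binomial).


Step 1: Discard zero differences. Original n = 11; n_eff = number of nonzero differences = 11.
Nonzero differences (with sign): -7, -4, -2, -2, -7, -8, -1, -7, -9, -7, -9
Step 2: Count signs: positive = 0, negative = 11.
Step 3: Under H0: P(positive) = 0.5, so the number of positives S ~ Bin(11, 0.5).
Step 4: Two-sided exact p-value = sum of Bin(11,0.5) probabilities at or below the observed probability = 0.000977.
Step 5: alpha = 0.05. reject H0.

n_eff = 11, pos = 0, neg = 11, p = 0.000977, reject H0.


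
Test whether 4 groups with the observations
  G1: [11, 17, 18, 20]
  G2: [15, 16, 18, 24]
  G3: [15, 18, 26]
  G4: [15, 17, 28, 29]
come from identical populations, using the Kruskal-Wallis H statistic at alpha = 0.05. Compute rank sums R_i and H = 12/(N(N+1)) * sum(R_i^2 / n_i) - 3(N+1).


Step 1: Combine all N = 15 observations and assign midranks.
sorted (value, group, rank): (11,G1,1), (15,G2,3), (15,G3,3), (15,G4,3), (16,G2,5), (17,G1,6.5), (17,G4,6.5), (18,G1,9), (18,G2,9), (18,G3,9), (20,G1,11), (24,G2,12), (26,G3,13), (28,G4,14), (29,G4,15)
Step 2: Sum ranks within each group.
R_1 = 27.5 (n_1 = 4)
R_2 = 29 (n_2 = 4)
R_3 = 25 (n_3 = 3)
R_4 = 38.5 (n_4 = 4)
Step 3: H = 12/(N(N+1)) * sum(R_i^2/n_i) - 3(N+1)
     = 12/(15*16) * (27.5^2/4 + 29^2/4 + 25^2/3 + 38.5^2/4) - 3*16
     = 0.050000 * 978.208 - 48
     = 0.910417.
Step 4: Ties present; correction factor C = 1 - 54/(15^3 - 15) = 0.983929. Corrected H = 0.910417 / 0.983929 = 0.925287.
Step 5: Under H0, H ~ chi^2(3); p-value = 0.819321.
Step 6: alpha = 0.05. fail to reject H0.

H = 0.9253, df = 3, p = 0.819321, fail to reject H0.
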